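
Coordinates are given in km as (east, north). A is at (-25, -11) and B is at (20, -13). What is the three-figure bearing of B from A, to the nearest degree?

Δeast = 20 − -25 = 45.00; Δnorth = -13 − -11 = -2.00.
Bearing = atan2(Δeast, Δnorth) mod 360° = 92.54° ≈ 093°.

093°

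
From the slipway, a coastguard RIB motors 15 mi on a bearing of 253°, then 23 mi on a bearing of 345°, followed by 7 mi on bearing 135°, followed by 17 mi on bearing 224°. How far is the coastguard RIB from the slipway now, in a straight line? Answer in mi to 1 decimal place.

Leg 1 (253°, 15 mi): east 15 sin 253° = -14.34, north 15 cos 253° = -4.39
Leg 2 (345°, 23 mi): east 23 sin 345° = -5.95, north 23 cos 345° = 22.22
Leg 3 (135°, 7 mi): east 7 sin 135° = 4.95, north 7 cos 135° = -4.95
Leg 4 (224°, 17 mi): east 17 sin 224° = -11.81, north 17 cos 224° = -12.23
Net: -27.16 east, 0.65 north. Distance = √((-27.16)² + (0.65)²) = 27.165 mi.

27.2 mi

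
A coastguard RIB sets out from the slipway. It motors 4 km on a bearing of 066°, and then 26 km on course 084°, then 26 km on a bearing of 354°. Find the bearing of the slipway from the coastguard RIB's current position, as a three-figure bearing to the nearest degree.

222°

Leg 1 (066°, 4 km): east 4 sin 66° = 3.65, north 4 cos 66° = 1.63
Leg 2 (084°, 26 km): east 26 sin 84° = 25.86, north 26 cos 84° = 2.72
Leg 3 (354°, 26 km): east 26 sin 354° = -2.72, north 26 cos 354° = 25.86
Net displacement: 26.79 east, 30.20 north. Direction back to start is (-26.79, -30.20): bearing = atan2(-26.79, -30.20) mod 360° = 221.58° ≈ 222°.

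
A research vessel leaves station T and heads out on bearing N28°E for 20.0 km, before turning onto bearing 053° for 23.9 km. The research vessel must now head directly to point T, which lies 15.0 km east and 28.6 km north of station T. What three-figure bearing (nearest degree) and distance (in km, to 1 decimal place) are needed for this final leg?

Leg 1 (N28°E, 20.0 km): east 20.0 sin 28° = 9.39, north 20.0 cos 28° = 17.66
Leg 2 (053°, 23.9 km): east 23.9 sin 53° = 19.09, north 23.9 cos 53° = 14.38
Current position: (28.48, 32.04). Target: (15.0, 28.6). Remaining: Δeast = -13.48, Δnorth = -3.44.
Bearing = atan2(-13.48, -3.44) mod 360° = 255.67°; distance = √((-13.48)² + (-3.44)²) = 13.910 km.

256°, 13.9 km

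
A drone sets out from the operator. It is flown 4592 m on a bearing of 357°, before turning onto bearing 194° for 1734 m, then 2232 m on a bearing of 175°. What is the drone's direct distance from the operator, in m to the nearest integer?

Leg 1 (357°, 4592 m): east 4592 sin 357° = -240.33, north 4592 cos 357° = 4585.71
Leg 2 (194°, 1734 m): east 1734 sin 194° = -419.49, north 1734 cos 194° = -1682.49
Leg 3 (175°, 2232 m): east 2232 sin 175° = 194.53, north 2232 cos 175° = -2223.51
Net: -465.29 east, 679.71 north. Distance = √((-465.29)² + (679.71)²) = 823.708 m.

824 m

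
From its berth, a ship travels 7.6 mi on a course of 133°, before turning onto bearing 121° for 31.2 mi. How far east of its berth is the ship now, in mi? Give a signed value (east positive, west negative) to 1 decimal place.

32.3 mi

Leg 1 (133°, 7.6 mi): east 7.6 sin 133° = 5.56, north 7.6 cos 133° = -5.18
Leg 2 (121°, 31.2 mi): east 31.2 sin 121° = 26.74, north 31.2 cos 121° = -16.07
Net east component: 32.30 mi.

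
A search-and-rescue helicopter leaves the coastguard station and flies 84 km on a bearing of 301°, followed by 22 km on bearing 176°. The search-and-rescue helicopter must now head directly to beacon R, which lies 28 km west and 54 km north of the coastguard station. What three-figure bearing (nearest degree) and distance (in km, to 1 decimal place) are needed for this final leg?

052°, 53.6 km

Leg 1 (301°, 84 km): east 84 sin 301° = -72.00, north 84 cos 301° = 43.26
Leg 2 (176°, 22 km): east 22 sin 176° = 1.53, north 22 cos 176° = -21.95
Current position: (-70.47, 21.32). Target: (-28, 54). Remaining: Δeast = 42.47, Δnorth = 32.68.
Bearing = atan2(42.47, 32.68) mod 360° = 52.42°; distance = √((42.47)² + (32.68)²) = 53.588 km.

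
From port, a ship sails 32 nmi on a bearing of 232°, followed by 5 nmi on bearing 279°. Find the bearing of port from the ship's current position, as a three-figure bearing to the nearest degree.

Leg 1 (232°, 32 nmi): east 32 sin 232° = -25.22, north 32 cos 232° = -19.70
Leg 2 (279°, 5 nmi): east 5 sin 279° = -4.94, north 5 cos 279° = 0.78
Net displacement: -30.15 east, -18.92 north. Direction back to start is (30.15, 18.92): bearing = atan2(30.15, 18.92) mod 360° = 57.90° ≈ 058°.

058°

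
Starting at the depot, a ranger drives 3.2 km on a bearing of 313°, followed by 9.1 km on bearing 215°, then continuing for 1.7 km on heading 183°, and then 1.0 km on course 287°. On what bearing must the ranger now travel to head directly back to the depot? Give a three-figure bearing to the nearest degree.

Leg 1 (313°, 3.2 km): east 3.2 sin 313° = -2.34, north 3.2 cos 313° = 2.18
Leg 2 (215°, 9.1 km): east 9.1 sin 215° = -5.22, north 9.1 cos 215° = -7.45
Leg 3 (183°, 1.7 km): east 1.7 sin 183° = -0.09, north 1.7 cos 183° = -1.70
Leg 4 (287°, 1.0 km): east 1.0 sin 287° = -0.96, north 1.0 cos 287° = 0.29
Net displacement: -8.61 east, -6.68 north. Direction back to start is (8.61, 6.68): bearing = atan2(8.61, 6.68) mod 360° = 52.19° ≈ 052°.

052°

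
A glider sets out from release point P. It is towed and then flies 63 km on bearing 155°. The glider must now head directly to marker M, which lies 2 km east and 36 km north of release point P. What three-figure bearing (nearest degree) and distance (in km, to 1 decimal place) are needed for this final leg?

345°, 96.3 km

Leg 1 (155°, 63 km): east 63 sin 155° = 26.62, north 63 cos 155° = -57.10
Current position: (26.62, -57.10). Target: (2, 36). Remaining: Δeast = -24.62, Δnorth = 93.10.
Bearing = atan2(-24.62, 93.10) mod 360° = 345.18°; distance = √((-24.62)² + (93.10)²) = 96.299 km.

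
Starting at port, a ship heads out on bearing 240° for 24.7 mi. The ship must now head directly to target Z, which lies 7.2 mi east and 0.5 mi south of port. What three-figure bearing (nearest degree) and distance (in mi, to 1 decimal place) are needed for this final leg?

067°, 30.9 mi

Leg 1 (240°, 24.7 mi): east 24.7 sin 240° = -21.39, north 24.7 cos 240° = -12.35
Current position: (-21.39, -12.35). Target: (7.2, -0.5). Remaining: Δeast = 28.59, Δnorth = 11.85.
Bearing = atan2(28.59, 11.85) mod 360° = 67.49°; distance = √((28.59)² + (11.85)²) = 30.949 mi.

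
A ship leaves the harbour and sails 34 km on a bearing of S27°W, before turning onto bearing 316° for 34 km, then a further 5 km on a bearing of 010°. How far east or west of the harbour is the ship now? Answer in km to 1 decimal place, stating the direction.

38.2 km west

Leg 1 (S27°W, 34 km): east 34 sin 207° = -15.44, north 34 cos 207° = -30.29
Leg 2 (316°, 34 km): east 34 sin 316° = -23.62, north 34 cos 316° = 24.46
Leg 3 (010°, 5 km): east 5 sin 10° = 0.87, north 5 cos 10° = 4.92
Net east component: -38.19 km.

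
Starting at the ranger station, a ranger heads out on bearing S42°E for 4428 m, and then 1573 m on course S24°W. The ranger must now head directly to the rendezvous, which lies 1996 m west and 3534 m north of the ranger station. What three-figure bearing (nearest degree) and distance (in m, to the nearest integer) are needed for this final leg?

332°, 9323 m

Leg 1 (S42°E, 4428 m): east 4428 sin 138° = 2962.91, north 4428 cos 138° = -3290.65
Leg 2 (S24°W, 1573 m): east 1573 sin 204° = -639.80, north 1573 cos 204° = -1437.01
Current position: (2323.11, -4727.65). Target: (-1996, 3534). Remaining: Δeast = -4319.11, Δnorth = 8261.65.
Bearing = atan2(-4319.11, 8261.65) mod 360° = 332.40°; distance = √((-4319.11)² + (8261.65)²) = 9322.534 m.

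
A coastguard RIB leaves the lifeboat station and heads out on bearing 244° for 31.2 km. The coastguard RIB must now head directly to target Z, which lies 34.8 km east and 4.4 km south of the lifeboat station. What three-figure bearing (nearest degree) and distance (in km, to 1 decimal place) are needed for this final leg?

Leg 1 (244°, 31.2 km): east 31.2 sin 244° = -28.04, north 31.2 cos 244° = -13.68
Current position: (-28.04, -13.68). Target: (34.8, -4.4). Remaining: Δeast = 62.84, Δnorth = 9.28.
Bearing = atan2(62.84, 9.28) mod 360° = 81.60°; distance = √((62.84)² + (9.28)²) = 63.523 km.

082°, 63.5 km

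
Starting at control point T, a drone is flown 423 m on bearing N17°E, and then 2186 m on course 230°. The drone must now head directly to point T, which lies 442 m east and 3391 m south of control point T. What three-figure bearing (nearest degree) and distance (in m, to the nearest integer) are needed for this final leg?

Leg 1 (N17°E, 423 m): east 423 sin 17° = 123.67, north 423 cos 17° = 404.52
Leg 2 (230°, 2186 m): east 2186 sin 230° = -1674.57, north 2186 cos 230° = -1405.13
Current position: (-1550.90, -1000.62). Target: (442, -3391). Remaining: Δeast = 1992.90, Δnorth = -2390.38.
Bearing = atan2(1992.90, -2390.38) mod 360° = 140.18°; distance = √((1992.90)² + (-2390.38)²) = 3112.167 m.

140°, 3112 m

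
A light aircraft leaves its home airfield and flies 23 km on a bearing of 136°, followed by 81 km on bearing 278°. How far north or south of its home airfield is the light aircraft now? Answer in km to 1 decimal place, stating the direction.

Leg 1 (136°, 23 km): east 23 sin 136° = 15.98, north 23 cos 136° = -16.54
Leg 2 (278°, 81 km): east 81 sin 278° = -80.21, north 81 cos 278° = 11.27
Net north component: -5.27 km.

5.3 km south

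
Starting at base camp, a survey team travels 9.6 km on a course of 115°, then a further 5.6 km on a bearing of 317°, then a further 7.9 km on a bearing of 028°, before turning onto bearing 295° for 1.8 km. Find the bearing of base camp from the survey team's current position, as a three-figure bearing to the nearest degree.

Leg 1 (115°, 9.6 km): east 9.6 sin 115° = 8.70, north 9.6 cos 115° = -4.06
Leg 2 (317°, 5.6 km): east 5.6 sin 317° = -3.82, north 5.6 cos 317° = 4.10
Leg 3 (028°, 7.9 km): east 7.9 sin 28° = 3.71, north 7.9 cos 28° = 6.98
Leg 4 (295°, 1.8 km): east 1.8 sin 295° = -1.63, north 1.8 cos 295° = 0.76
Net displacement: 6.96 east, 7.77 north. Direction back to start is (-6.96, -7.77): bearing = atan2(-6.96, -7.77) mod 360° = 221.83° ≈ 222°.

222°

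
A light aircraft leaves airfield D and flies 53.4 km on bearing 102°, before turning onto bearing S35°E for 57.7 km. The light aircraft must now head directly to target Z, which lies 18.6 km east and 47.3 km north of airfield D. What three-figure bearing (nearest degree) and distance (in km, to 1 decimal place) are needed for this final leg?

328°, 125.0 km

Leg 1 (102°, 53.4 km): east 53.4 sin 102° = 52.23, north 53.4 cos 102° = -11.10
Leg 2 (S35°E, 57.7 km): east 57.7 sin 145° = 33.10, north 57.7 cos 145° = -47.27
Current position: (85.33, -58.37). Target: (18.6, 47.3). Remaining: Δeast = -66.73, Δnorth = 105.67.
Bearing = atan2(-66.73, 105.67) mod 360° = 327.73°; distance = √((-66.73)² + (105.67)²) = 124.973 km.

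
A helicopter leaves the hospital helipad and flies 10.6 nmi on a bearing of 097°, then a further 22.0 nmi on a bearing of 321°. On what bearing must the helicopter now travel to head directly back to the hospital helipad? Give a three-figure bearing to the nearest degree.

Leg 1 (097°, 10.6 nmi): east 10.6 sin 97° = 10.52, north 10.6 cos 97° = -1.29
Leg 2 (321°, 22.0 nmi): east 22.0 sin 321° = -13.85, north 22.0 cos 321° = 17.10
Net displacement: -3.32 east, 15.81 north. Direction back to start is (3.32, -15.81): bearing = atan2(3.32, -15.81) mod 360° = 168.12° ≈ 168°.

168°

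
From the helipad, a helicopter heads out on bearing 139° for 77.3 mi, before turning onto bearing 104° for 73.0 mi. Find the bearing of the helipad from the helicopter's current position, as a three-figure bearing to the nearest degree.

302°

Leg 1 (139°, 77.3 mi): east 77.3 sin 139° = 50.71, north 77.3 cos 139° = -58.34
Leg 2 (104°, 73.0 mi): east 73.0 sin 104° = 70.83, north 73.0 cos 104° = -17.66
Net displacement: 121.54 east, -76.00 north. Direction back to start is (-121.54, 76.00): bearing = atan2(-121.54, 76.00) mod 360° = 302.02° ≈ 302°.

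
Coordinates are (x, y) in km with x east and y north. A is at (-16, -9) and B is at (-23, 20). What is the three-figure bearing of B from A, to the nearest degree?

Δeast = -23 − -16 = -7.00; Δnorth = 20 − -9 = 29.00.
Bearing = atan2(Δeast, Δnorth) mod 360° = 346.43° ≈ 346°.

346°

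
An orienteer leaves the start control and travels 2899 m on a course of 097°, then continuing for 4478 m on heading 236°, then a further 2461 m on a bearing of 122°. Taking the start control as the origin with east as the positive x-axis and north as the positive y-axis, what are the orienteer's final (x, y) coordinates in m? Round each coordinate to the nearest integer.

Leg 1 (097°, 2899 m): east 2899 sin 97° = 2877.39, north 2899 cos 97° = -353.30
Leg 2 (236°, 4478 m): east 4478 sin 236° = -3712.43, north 4478 cos 236° = -2504.07
Leg 3 (122°, 2461 m): east 2461 sin 122° = 2087.05, north 2461 cos 122° = -1304.13
Summing: 1252.01 m east, -4161.50 m north → (1252, -4161).

(1252, -4161)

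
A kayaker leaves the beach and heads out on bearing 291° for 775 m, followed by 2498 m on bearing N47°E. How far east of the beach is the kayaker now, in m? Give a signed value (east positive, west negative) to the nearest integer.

1103 m

Leg 1 (291°, 775 m): east 775 sin 291° = -723.52, north 775 cos 291° = 277.74
Leg 2 (N47°E, 2498 m): east 2498 sin 47° = 1826.92, north 2498 cos 47° = 1703.63
Net east component: 1103.40 m.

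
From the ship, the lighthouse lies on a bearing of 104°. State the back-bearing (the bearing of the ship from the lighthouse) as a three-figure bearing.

284°

Back-bearing = 104° + 180° = 284°.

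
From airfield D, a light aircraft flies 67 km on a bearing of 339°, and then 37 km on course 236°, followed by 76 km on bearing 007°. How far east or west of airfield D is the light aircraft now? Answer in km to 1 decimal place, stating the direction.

Leg 1 (339°, 67 km): east 67 sin 339° = -24.01, north 67 cos 339° = 62.55
Leg 2 (236°, 37 km): east 37 sin 236° = -30.67, north 37 cos 236° = -20.69
Leg 3 (007°, 76 km): east 76 sin 7° = 9.26, north 76 cos 7° = 75.43
Net east component: -45.42 km.

45.4 km west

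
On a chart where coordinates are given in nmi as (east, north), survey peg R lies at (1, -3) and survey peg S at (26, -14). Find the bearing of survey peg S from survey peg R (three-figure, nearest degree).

Δeast = 26 − 1 = 25.00; Δnorth = -14 − -3 = -11.00.
Bearing = atan2(Δeast, Δnorth) mod 360° = 113.75° ≈ 114°.

114°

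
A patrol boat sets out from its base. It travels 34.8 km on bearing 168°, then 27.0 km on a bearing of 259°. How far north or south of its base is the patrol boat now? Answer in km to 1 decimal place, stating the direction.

39.2 km south

Leg 1 (168°, 34.8 km): east 34.8 sin 168° = 7.24, north 34.8 cos 168° = -34.04
Leg 2 (259°, 27.0 km): east 27.0 sin 259° = -26.50, north 27.0 cos 259° = -5.15
Net north component: -39.19 km.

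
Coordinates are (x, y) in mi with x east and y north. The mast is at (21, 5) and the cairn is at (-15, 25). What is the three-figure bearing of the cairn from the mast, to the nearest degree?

299°

Δeast = -15 − 21 = -36.00; Δnorth = 25 − 5 = 20.00.
Bearing = atan2(Δeast, Δnorth) mod 360° = 299.05° ≈ 299°.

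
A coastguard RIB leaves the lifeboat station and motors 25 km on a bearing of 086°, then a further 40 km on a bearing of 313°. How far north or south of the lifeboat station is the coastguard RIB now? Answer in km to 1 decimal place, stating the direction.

Leg 1 (086°, 25 km): east 25 sin 86° = 24.94, north 25 cos 86° = 1.74
Leg 2 (313°, 40 km): east 40 sin 313° = -29.25, north 40 cos 313° = 27.28
Net north component: 29.02 km.

29.0 km north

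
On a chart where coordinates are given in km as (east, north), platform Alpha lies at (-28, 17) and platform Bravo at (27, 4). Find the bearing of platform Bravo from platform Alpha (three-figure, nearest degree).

Δeast = 27 − -28 = 55.00; Δnorth = 4 − 17 = -13.00.
Bearing = atan2(Δeast, Δnorth) mod 360° = 103.30° ≈ 103°.

103°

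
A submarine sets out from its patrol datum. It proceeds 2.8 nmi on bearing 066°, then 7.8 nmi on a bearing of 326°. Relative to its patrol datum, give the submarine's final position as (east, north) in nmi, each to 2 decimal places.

Leg 1 (066°, 2.8 nmi): east 2.8 sin 66° = 2.56, north 2.8 cos 66° = 1.14
Leg 2 (326°, 7.8 nmi): east 7.8 sin 326° = -4.36, north 7.8 cos 326° = 6.47
Summing: -1.80 nmi east, 7.61 nmi north → (-1.80, 7.61).

(-1.80, 7.61)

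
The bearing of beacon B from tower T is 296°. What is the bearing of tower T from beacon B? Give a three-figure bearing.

116°

Back-bearing = 296° − 180° = 116°.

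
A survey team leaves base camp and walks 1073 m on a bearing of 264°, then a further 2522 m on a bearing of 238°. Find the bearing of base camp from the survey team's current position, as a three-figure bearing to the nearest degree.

Leg 1 (264°, 1073 m): east 1073 sin 264° = -1067.12, north 1073 cos 264° = -112.16
Leg 2 (238°, 2522 m): east 2522 sin 238° = -2138.78, north 2522 cos 238° = -1336.46
Net displacement: -3205.90 east, -1448.62 north. Direction back to start is (3205.90, 1448.62): bearing = atan2(3205.90, 1448.62) mod 360° = 65.68° ≈ 066°.

066°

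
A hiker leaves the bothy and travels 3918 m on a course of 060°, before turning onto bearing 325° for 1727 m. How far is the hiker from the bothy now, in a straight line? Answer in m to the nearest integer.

Leg 1 (060°, 3918 m): east 3918 sin 60° = 3393.09, north 3918 cos 60° = 1959.00
Leg 2 (325°, 1727 m): east 1727 sin 325° = -990.57, north 1727 cos 325° = 1414.68
Net: 2402.52 east, 3373.68 north. Distance = √((2402.52)² + (3373.68)²) = 4141.714 m.

4142 m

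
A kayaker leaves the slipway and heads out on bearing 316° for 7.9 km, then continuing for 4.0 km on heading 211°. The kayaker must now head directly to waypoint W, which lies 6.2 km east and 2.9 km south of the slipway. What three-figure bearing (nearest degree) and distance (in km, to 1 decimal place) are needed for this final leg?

111°, 14.7 km

Leg 1 (316°, 7.9 km): east 7.9 sin 316° = -5.49, north 7.9 cos 316° = 5.68
Leg 2 (211°, 4.0 km): east 4.0 sin 211° = -2.06, north 4.0 cos 211° = -3.43
Current position: (-7.55, 2.25). Target: (6.2, -2.9). Remaining: Δeast = 13.75, Δnorth = -5.15.
Bearing = atan2(13.75, -5.15) mod 360° = 110.55°; distance = √((13.75)² + (-5.15)²) = 14.682 km.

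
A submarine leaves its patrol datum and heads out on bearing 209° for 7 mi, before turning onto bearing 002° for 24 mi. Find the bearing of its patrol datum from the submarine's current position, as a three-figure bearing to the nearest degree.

172°

Leg 1 (209°, 7 mi): east 7 sin 209° = -3.39, north 7 cos 209° = -6.12
Leg 2 (002°, 24 mi): east 24 sin 2° = 0.84, north 24 cos 2° = 23.99
Net displacement: -2.56 east, 17.86 north. Direction back to start is (2.56, -17.86): bearing = atan2(2.56, -17.86) mod 360° = 171.86° ≈ 172°.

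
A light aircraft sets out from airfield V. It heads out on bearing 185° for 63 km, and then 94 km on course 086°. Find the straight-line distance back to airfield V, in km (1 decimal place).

Leg 1 (185°, 63 km): east 63 sin 185° = -5.49, north 63 cos 185° = -62.76
Leg 2 (086°, 94 km): east 94 sin 86° = 93.77, north 94 cos 86° = 6.56
Net: 88.28 east, -56.20 north. Distance = √((88.28)² + (-56.20)²) = 104.653 km.

104.7 km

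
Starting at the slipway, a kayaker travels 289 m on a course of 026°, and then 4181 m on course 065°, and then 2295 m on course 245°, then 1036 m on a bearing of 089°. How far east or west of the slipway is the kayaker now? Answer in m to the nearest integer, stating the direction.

2872 m east

Leg 1 (026°, 289 m): east 289 sin 26° = 126.69, north 289 cos 26° = 259.75
Leg 2 (065°, 4181 m): east 4181 sin 65° = 3789.27, north 4181 cos 65° = 1766.97
Leg 3 (245°, 2295 m): east 2295 sin 245° = -2079.98, north 2295 cos 245° = -969.91
Leg 4 (089°, 1036 m): east 1036 sin 89° = 1035.84, north 1036 cos 89° = 18.08
Net east component: 2871.83 m.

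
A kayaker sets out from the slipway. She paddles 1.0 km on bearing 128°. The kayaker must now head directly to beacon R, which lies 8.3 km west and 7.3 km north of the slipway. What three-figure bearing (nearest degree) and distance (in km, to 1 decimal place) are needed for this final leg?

311°, 12.1 km

Leg 1 (128°, 1.0 km): east 1.0 sin 128° = 0.79, north 1.0 cos 128° = -0.62
Current position: (0.79, -0.62). Target: (-8.3, 7.3). Remaining: Δeast = -9.09, Δnorth = 7.92.
Bearing = atan2(-9.09, 7.92) mod 360° = 311.06°; distance = √((-9.09)² + (7.92)²) = 12.052 km.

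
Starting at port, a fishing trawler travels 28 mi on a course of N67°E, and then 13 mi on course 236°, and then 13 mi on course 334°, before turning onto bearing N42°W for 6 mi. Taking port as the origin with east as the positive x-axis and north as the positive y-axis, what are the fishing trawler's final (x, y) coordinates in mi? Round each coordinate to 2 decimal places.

(5.28, 19.81)

Leg 1 (N67°E, 28 mi): east 28 sin 67° = 25.77, north 28 cos 67° = 10.94
Leg 2 (236°, 13 mi): east 13 sin 236° = -10.78, north 13 cos 236° = -7.27
Leg 3 (334°, 13 mi): east 13 sin 334° = -5.70, north 13 cos 334° = 11.68
Leg 4 (N42°W, 6 mi): east 6 sin 318° = -4.01, north 6 cos 318° = 4.46
Summing: 5.28 mi east, 19.81 mi north → (5.28, 19.81).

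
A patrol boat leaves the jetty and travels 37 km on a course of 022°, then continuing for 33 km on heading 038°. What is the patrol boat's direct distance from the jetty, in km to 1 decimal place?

Leg 1 (022°, 37 km): east 37 sin 22° = 13.86, north 37 cos 22° = 34.31
Leg 2 (038°, 33 km): east 33 sin 38° = 20.32, north 33 cos 38° = 26.00
Net: 34.18 east, 60.31 north. Distance = √((34.18)² + (60.31)²) = 69.321 km.

69.3 km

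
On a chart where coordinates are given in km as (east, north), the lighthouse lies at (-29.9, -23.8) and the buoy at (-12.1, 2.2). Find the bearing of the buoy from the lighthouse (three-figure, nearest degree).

Δeast = -12.1 − -29.9 = 17.80; Δnorth = 2.2 − -23.8 = 26.00.
Bearing = atan2(Δeast, Δnorth) mod 360° = 34.40° ≈ 034°.

034°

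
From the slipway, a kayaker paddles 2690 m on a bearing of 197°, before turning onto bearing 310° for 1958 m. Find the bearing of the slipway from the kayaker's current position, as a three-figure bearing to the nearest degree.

Leg 1 (197°, 2690 m): east 2690 sin 197° = -786.48, north 2690 cos 197° = -2572.46
Leg 2 (310°, 1958 m): east 1958 sin 310° = -1499.92, north 1958 cos 310° = 1258.58
Net displacement: -2286.39 east, -1313.88 north. Direction back to start is (2286.39, 1313.88): bearing = atan2(2286.39, 1313.88) mod 360° = 60.12° ≈ 060°.

060°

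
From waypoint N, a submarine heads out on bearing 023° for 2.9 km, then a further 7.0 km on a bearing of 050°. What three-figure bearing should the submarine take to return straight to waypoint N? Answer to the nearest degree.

Leg 1 (023°, 2.9 km): east 2.9 sin 23° = 1.13, north 2.9 cos 23° = 2.67
Leg 2 (050°, 7.0 km): east 7.0 sin 50° = 5.36, north 7.0 cos 50° = 4.50
Net displacement: 6.50 east, 7.17 north. Direction back to start is (-6.50, -7.17): bearing = atan2(-6.50, -7.17) mod 360° = 222.18° ≈ 222°.

222°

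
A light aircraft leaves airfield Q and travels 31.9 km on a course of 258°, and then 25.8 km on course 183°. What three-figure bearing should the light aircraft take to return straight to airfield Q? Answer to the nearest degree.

Leg 1 (258°, 31.9 km): east 31.9 sin 258° = -31.20, north 31.9 cos 258° = -6.63
Leg 2 (183°, 25.8 km): east 25.8 sin 183° = -1.35, north 25.8 cos 183° = -25.76
Net displacement: -32.55 east, -32.40 north. Direction back to start is (32.55, 32.40): bearing = atan2(32.55, 32.40) mod 360° = 45.14° ≈ 045°.

045°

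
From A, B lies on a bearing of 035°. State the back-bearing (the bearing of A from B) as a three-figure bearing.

215°

Back-bearing = 035° + 180° = 215°.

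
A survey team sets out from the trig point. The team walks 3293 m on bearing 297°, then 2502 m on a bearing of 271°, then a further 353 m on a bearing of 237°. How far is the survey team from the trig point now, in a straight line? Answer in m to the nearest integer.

Leg 1 (297°, 3293 m): east 3293 sin 297° = -2934.08, north 3293 cos 297° = 1494.99
Leg 2 (271°, 2502 m): east 2502 sin 271° = -2501.62, north 2502 cos 271° = 43.67
Leg 3 (237°, 353 m): east 353 sin 237° = -296.05, north 353 cos 237° = -192.26
Net: -5731.75 east, 1346.40 north. Distance = √((-5731.75)² + (1346.40)²) = 5887.767 m.

5888 m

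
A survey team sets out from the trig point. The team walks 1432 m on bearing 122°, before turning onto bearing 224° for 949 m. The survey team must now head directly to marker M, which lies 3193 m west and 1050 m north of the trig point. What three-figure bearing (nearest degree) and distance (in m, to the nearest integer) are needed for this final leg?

304°, 4501 m

Leg 1 (122°, 1432 m): east 1432 sin 122° = 1214.40, north 1432 cos 122° = -758.84
Leg 2 (224°, 949 m): east 949 sin 224° = -659.23, north 949 cos 224° = -682.65
Current position: (555.17, -1441.50). Target: (-3193, 1050). Remaining: Δeast = -3748.17, Δnorth = 2491.50.
Bearing = atan2(-3748.17, 2491.50) mod 360° = 303.61°; distance = √((-3748.17)² + (2491.50)²) = 4500.708 m.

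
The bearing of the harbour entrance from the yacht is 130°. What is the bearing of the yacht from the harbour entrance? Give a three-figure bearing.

310°

Back-bearing = 130° + 180° = 310°.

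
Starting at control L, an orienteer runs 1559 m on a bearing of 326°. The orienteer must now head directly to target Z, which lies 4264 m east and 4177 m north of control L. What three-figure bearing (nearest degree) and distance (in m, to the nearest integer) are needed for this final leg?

Leg 1 (326°, 1559 m): east 1559 sin 326° = -871.78, north 1559 cos 326° = 1292.47
Current position: (-871.78, 1292.47). Target: (4264, 4177). Remaining: Δeast = 5135.78, Δnorth = 2884.53.
Bearing = atan2(5135.78, 2884.53) mod 360° = 60.68°; distance = √((5135.78)² + (2884.53)²) = 5890.396 m.

061°, 5890 m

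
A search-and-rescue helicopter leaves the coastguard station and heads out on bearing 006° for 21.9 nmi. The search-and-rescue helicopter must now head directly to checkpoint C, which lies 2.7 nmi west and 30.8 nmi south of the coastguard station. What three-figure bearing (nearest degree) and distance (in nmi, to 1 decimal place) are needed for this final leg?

Leg 1 (006°, 21.9 nmi): east 21.9 sin 6° = 2.29, north 21.9 cos 6° = 21.78
Current position: (2.29, 21.78). Target: (-2.7, -30.8). Remaining: Δeast = -4.99, Δnorth = -52.58.
Bearing = atan2(-4.99, -52.58) mod 360° = 185.42°; distance = √((-4.99)² + (-52.58)²) = 52.816 nmi.

185°, 52.8 nmi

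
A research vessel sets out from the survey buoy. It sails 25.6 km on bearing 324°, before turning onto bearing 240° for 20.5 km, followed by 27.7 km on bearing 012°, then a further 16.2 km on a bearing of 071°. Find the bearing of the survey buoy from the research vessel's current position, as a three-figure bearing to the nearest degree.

Leg 1 (324°, 25.6 km): east 25.6 sin 324° = -15.05, north 25.6 cos 324° = 20.71
Leg 2 (240°, 20.5 km): east 20.5 sin 240° = -17.75, north 20.5 cos 240° = -10.25
Leg 3 (012°, 27.7 km): east 27.7 sin 12° = 5.76, north 27.7 cos 12° = 27.09
Leg 4 (071°, 16.2 km): east 16.2 sin 71° = 15.32, north 16.2 cos 71° = 5.27
Net displacement: -11.72 east, 42.83 north. Direction back to start is (11.72, -42.83): bearing = atan2(11.72, -42.83) mod 360° = 164.69° ≈ 165°.

165°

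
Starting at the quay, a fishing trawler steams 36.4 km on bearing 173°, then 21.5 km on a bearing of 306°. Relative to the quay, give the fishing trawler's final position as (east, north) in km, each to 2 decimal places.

Leg 1 (173°, 36.4 km): east 36.4 sin 173° = 4.44, north 36.4 cos 173° = -36.13
Leg 2 (306°, 21.5 km): east 21.5 sin 306° = -17.39, north 21.5 cos 306° = 12.64
Summing: -12.96 km east, -23.49 km north → (-12.96, -23.49).

(-12.96, -23.49)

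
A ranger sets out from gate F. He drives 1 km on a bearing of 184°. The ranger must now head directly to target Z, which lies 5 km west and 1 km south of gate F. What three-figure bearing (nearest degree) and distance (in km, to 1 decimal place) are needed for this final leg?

Leg 1 (184°, 1 km): east 1 sin 184° = -0.07, north 1 cos 184° = -1.00
Current position: (-0.07, -1.00). Target: (-5, -1). Remaining: Δeast = -4.93, Δnorth = -0.00.
Bearing = atan2(-4.93, -0.00) mod 360° = 269.97°; distance = √((-4.93)² + (-0.00)²) = 4.930 km.

270°, 4.9 km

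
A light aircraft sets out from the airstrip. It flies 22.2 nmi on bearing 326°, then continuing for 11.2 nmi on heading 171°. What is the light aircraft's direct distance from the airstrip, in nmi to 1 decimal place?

Leg 1 (326°, 22.2 nmi): east 22.2 sin 326° = -12.41, north 22.2 cos 326° = 18.40
Leg 2 (171°, 11.2 nmi): east 11.2 sin 171° = 1.75, north 11.2 cos 171° = -11.06
Net: -10.66 east, 7.34 north. Distance = √((-10.66)² + (7.34)²) = 12.946 nmi.

12.9 nmi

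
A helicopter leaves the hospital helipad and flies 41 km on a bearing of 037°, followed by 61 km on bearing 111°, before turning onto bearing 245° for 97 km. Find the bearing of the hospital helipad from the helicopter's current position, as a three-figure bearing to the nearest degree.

Leg 1 (037°, 41 km): east 41 sin 37° = 24.67, north 41 cos 37° = 32.74
Leg 2 (111°, 61 km): east 61 sin 111° = 56.95, north 61 cos 111° = -21.86
Leg 3 (245°, 97 km): east 97 sin 245° = -87.91, north 97 cos 245° = -40.99
Net displacement: -6.29 east, -30.11 north. Direction back to start is (6.29, 30.11): bearing = atan2(6.29, 30.11) mod 360° = 11.80° ≈ 012°.

012°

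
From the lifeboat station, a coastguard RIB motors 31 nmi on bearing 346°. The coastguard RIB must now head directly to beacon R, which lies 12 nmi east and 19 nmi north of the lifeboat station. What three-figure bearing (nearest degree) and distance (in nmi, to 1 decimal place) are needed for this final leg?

120°, 22.4 nmi

Leg 1 (346°, 31 nmi): east 31 sin 346° = -7.50, north 31 cos 346° = 30.08
Current position: (-7.50, 30.08). Target: (12, 19). Remaining: Δeast = 19.50, Δnorth = -11.08.
Bearing = atan2(19.50, -11.08) mod 360° = 119.60°; distance = √((19.50)² + (-11.08)²) = 22.427 nmi.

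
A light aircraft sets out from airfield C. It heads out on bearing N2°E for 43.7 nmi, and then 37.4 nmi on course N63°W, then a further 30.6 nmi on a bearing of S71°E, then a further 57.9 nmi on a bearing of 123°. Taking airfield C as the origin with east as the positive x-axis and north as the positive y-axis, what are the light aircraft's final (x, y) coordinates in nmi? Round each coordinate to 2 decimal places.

(45.69, 19.16)

Leg 1 (N2°E, 43.7 nmi): east 43.7 sin 2° = 1.53, north 43.7 cos 2° = 43.67
Leg 2 (N63°W, 37.4 nmi): east 37.4 sin 297° = -33.32, north 37.4 cos 297° = 16.98
Leg 3 (S71°E, 30.6 nmi): east 30.6 sin 109° = 28.93, north 30.6 cos 109° = -9.96
Leg 4 (123°, 57.9 nmi): east 57.9 sin 123° = 48.56, north 57.9 cos 123° = -31.53
Summing: 45.69 nmi east, 19.16 nmi north → (45.69, 19.16).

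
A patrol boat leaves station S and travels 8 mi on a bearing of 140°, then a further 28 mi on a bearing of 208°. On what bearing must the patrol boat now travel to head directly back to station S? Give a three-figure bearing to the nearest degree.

Leg 1 (140°, 8 mi): east 8 sin 140° = 5.14, north 8 cos 140° = -6.13
Leg 2 (208°, 28 mi): east 28 sin 208° = -13.15, north 28 cos 208° = -24.72
Net displacement: -8.00 east, -30.85 north. Direction back to start is (8.00, 30.85): bearing = atan2(8.00, 30.85) mod 360° = 14.54° ≈ 015°.

015°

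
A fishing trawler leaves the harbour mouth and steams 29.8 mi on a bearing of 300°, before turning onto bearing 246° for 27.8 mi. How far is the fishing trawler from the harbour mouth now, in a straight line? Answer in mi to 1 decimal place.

Leg 1 (300°, 29.8 mi): east 29.8 sin 300° = -25.81, north 29.8 cos 300° = 14.90
Leg 2 (246°, 27.8 mi): east 27.8 sin 246° = -25.40, north 27.8 cos 246° = -11.31
Net: -51.20 east, 3.59 north. Distance = √((-51.20)² + (3.59)²) = 51.330 mi.

51.3 mi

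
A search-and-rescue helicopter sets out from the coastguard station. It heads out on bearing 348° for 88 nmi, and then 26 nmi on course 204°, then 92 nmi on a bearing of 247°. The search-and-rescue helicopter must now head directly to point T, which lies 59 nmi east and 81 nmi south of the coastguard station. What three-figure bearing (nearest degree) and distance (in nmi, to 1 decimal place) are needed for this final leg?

Leg 1 (348°, 88 nmi): east 88 sin 348° = -18.30, north 88 cos 348° = 86.08
Leg 2 (204°, 26 nmi): east 26 sin 204° = -10.58, north 26 cos 204° = -23.75
Leg 3 (247°, 92 nmi): east 92 sin 247° = -84.69, north 92 cos 247° = -35.95
Current position: (-113.56, 26.38). Target: (59, -81). Remaining: Δeast = 172.56, Δnorth = -107.38.
Bearing = atan2(172.56, -107.38) mod 360° = 121.89°; distance = √((172.56)² + (-107.38)²) = 203.239 nmi.

122°, 203.2 nmi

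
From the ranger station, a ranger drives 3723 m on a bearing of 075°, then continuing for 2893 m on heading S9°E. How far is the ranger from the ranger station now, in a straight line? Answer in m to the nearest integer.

Leg 1 (075°, 3723 m): east 3723 sin 75° = 3596.14, north 3723 cos 75° = 963.58
Leg 2 (S9°E, 2893 m): east 2893 sin 171° = 452.56, north 2893 cos 171° = -2857.38
Net: 4048.71 east, -1893.80 north. Distance = √((4048.71)² + (-1893.80)²) = 4469.732 m.

4470 m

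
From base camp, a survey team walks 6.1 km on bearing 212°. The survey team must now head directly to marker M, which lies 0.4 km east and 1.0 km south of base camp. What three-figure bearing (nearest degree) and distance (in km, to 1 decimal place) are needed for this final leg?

Leg 1 (212°, 6.1 km): east 6.1 sin 212° = -3.23, north 6.1 cos 212° = -5.17
Current position: (-3.23, -5.17). Target: (0.4, -1.0). Remaining: Δeast = 3.63, Δnorth = 4.17.
Bearing = atan2(3.63, 4.17) mod 360° = 41.04°; distance = √((3.63)² + (4.17)²) = 5.533 km.

041°, 5.5 km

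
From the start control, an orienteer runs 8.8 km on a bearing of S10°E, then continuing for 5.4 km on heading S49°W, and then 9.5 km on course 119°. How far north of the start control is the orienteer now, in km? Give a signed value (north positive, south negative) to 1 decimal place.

-16.8 km

Leg 1 (S10°E, 8.8 km): east 8.8 sin 170° = 1.53, north 8.8 cos 170° = -8.67
Leg 2 (S49°W, 5.4 km): east 5.4 sin 229° = -4.08, north 5.4 cos 229° = -3.54
Leg 3 (119°, 9.5 km): east 9.5 sin 119° = 8.31, north 9.5 cos 119° = -4.61
Net north component: -16.81 km.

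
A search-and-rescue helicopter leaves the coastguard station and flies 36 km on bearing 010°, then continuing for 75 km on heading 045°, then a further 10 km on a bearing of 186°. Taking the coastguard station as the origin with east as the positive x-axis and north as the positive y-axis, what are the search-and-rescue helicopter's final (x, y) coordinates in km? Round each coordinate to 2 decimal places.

(58.24, 78.54)

Leg 1 (010°, 36 km): east 36 sin 10° = 6.25, north 36 cos 10° = 35.45
Leg 2 (045°, 75 km): east 75 sin 45° = 53.03, north 75 cos 45° = 53.03
Leg 3 (186°, 10 km): east 10 sin 186° = -1.05, north 10 cos 186° = -9.95
Summing: 58.24 km east, 78.54 km north → (58.24, 78.54).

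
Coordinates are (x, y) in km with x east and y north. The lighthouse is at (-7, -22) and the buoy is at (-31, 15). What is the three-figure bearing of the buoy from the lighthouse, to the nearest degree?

Δeast = -31 − -7 = -24.00; Δnorth = 15 − -22 = 37.00.
Bearing = atan2(Δeast, Δnorth) mod 360° = 327.03° ≈ 327°.

327°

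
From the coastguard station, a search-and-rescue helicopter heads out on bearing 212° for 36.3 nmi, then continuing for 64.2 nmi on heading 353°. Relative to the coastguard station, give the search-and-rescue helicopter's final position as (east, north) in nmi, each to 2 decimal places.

Leg 1 (212°, 36.3 nmi): east 36.3 sin 212° = -19.24, north 36.3 cos 212° = -30.78
Leg 2 (353°, 64.2 nmi): east 64.2 sin 353° = -7.82, north 64.2 cos 353° = 63.72
Summing: -27.06 nmi east, 32.94 nmi north → (-27.06, 32.94).

(-27.06, 32.94)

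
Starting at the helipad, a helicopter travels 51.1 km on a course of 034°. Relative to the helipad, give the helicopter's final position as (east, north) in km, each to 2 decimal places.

Leg 1 (034°, 51.1 km): east 51.1 sin 34° = 28.57, north 51.1 cos 34° = 42.36
Summing: 28.57 km east, 42.36 km north → (28.57, 42.36).

(28.57, 42.36)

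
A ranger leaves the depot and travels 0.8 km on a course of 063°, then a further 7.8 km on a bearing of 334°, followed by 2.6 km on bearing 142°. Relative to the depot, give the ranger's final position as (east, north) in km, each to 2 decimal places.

Leg 1 (063°, 0.8 km): east 0.8 sin 63° = 0.71, north 0.8 cos 63° = 0.36
Leg 2 (334°, 7.8 km): east 7.8 sin 334° = -3.42, north 7.8 cos 334° = 7.01
Leg 3 (142°, 2.6 km): east 2.6 sin 142° = 1.60, north 2.6 cos 142° = -2.05
Summing: -1.11 km east, 5.32 km north → (-1.11, 5.32).

(-1.11, 5.32)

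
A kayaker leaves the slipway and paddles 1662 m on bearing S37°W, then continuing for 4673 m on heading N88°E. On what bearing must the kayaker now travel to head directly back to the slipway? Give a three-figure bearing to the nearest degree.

288°

Leg 1 (S37°W, 1662 m): east 1662 sin 217° = -1000.22, north 1662 cos 217° = -1327.33
Leg 2 (N88°E, 4673 m): east 4673 sin 88° = 4670.15, north 4673 cos 88° = 163.09
Net displacement: 3669.94 east, -1164.25 north. Direction back to start is (-3669.94, 1164.25): bearing = atan2(-3669.94, 1164.25) mod 360° = 287.60° ≈ 288°.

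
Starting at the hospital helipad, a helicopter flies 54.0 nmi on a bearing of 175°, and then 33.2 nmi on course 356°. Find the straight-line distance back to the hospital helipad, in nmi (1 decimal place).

Leg 1 (175°, 54.0 nmi): east 54.0 sin 175° = 4.71, north 54.0 cos 175° = -53.79
Leg 2 (356°, 33.2 nmi): east 33.2 sin 356° = -2.32, north 33.2 cos 356° = 33.12
Net: 2.39 east, -20.68 north. Distance = √((2.39)² + (-20.68)²) = 20.813 nmi.

20.8 nmi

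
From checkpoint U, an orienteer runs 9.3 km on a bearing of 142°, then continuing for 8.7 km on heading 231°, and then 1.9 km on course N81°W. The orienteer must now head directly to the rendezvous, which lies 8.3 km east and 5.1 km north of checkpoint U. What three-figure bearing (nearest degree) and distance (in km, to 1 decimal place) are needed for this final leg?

Leg 1 (142°, 9.3 km): east 9.3 sin 142° = 5.73, north 9.3 cos 142° = -7.33
Leg 2 (231°, 8.7 km): east 8.7 sin 231° = -6.76, north 8.7 cos 231° = -5.48
Leg 3 (N81°W, 1.9 km): east 1.9 sin 279° = -1.88, north 1.9 cos 279° = 0.30
Current position: (-2.91, -12.51). Target: (8.3, 5.1). Remaining: Δeast = 11.21, Δnorth = 17.61.
Bearing = atan2(11.21, 17.61) mod 360° = 32.49°; distance = √((11.21)² + (17.61)²) = 20.873 km.

032°, 20.9 km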